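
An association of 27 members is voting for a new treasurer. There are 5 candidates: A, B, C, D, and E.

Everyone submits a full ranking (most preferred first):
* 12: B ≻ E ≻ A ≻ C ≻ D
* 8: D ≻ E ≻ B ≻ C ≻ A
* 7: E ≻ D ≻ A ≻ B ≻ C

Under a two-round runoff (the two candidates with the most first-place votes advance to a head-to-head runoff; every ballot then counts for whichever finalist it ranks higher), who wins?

D

Round 1 first-place votes: A 0, B 12, C 0, D 8, E 7. B and D advance.
Runoff: B is ranked above D on 12 ballots, D above B on 15.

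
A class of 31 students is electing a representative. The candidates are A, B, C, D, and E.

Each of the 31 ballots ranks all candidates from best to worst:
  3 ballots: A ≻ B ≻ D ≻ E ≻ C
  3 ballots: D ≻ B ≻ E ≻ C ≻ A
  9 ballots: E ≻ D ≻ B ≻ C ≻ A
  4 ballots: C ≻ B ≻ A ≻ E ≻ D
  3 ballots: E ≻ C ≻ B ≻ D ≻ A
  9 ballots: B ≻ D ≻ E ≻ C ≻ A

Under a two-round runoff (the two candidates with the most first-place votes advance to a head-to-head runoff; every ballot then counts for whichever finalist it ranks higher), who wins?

B

Round 1 first-place votes: A 3, B 9, C 4, D 3, E 12. E and B advance.
Runoff: E is ranked above B on 12 ballots, B above E on 19.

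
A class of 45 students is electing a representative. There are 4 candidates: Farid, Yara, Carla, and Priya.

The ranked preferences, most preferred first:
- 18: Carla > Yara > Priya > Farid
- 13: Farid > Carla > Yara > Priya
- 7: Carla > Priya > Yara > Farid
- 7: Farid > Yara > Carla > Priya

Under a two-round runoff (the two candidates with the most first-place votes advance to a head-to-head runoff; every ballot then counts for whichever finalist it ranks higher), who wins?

Carla

Round 1 first-place votes: Farid 20, Yara 0, Carla 25, Priya 0. Carla and Farid advance.
Runoff: Carla is ranked above Farid on 25 ballots, Farid above Carla on 20.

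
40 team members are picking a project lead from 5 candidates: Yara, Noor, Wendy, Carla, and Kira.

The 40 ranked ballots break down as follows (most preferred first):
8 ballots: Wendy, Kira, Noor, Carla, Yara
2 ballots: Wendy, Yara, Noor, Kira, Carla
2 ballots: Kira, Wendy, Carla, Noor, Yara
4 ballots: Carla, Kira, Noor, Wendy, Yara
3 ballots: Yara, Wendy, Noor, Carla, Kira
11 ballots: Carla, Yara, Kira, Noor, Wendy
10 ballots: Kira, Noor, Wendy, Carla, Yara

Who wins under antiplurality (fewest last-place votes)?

Last-place votes: Yara 24, Noor 0, Wendy 11, Carla 2, Kira 3.

Noor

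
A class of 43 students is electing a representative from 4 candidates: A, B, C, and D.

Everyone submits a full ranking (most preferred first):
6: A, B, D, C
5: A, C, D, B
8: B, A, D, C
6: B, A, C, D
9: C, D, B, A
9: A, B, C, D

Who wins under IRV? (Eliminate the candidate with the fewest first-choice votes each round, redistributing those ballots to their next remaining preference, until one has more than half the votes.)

B

Round 1: A 20, B 14, C 9, D 0. D eliminated.
Round 2: A 20, B 14, C 9. C eliminated.
Round 3: A 20, B 23. B has a majority (≥22).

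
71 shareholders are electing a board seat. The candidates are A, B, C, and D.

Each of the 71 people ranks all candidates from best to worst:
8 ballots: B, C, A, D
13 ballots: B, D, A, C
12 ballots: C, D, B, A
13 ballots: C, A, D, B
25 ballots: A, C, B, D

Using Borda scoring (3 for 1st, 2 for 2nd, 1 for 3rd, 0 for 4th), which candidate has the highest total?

C

A: 8×1 + 13×1 + 12×0 + 13×2 + 25×3 = 122
B: 8×3 + 13×3 + 12×1 + 13×0 + 25×1 = 100
C: 8×2 + 13×0 + 12×3 + 13×3 + 25×2 = 141
D: 8×0 + 13×2 + 12×2 + 13×1 + 25×0 = 63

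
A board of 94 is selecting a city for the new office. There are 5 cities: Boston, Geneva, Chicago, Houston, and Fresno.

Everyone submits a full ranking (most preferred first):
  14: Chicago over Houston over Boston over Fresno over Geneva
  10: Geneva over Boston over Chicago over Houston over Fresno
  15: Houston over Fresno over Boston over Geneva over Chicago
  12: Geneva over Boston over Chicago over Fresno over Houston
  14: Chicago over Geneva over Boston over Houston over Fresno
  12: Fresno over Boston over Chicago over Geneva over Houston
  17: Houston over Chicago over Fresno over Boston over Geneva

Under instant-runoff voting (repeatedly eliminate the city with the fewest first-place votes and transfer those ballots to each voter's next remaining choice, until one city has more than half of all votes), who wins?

Chicago

Round 1: Boston 0, Geneva 22, Chicago 28, Houston 32, Fresno 12. Boston eliminated.
Round 2: Geneva 22, Chicago 28, Houston 32, Fresno 12. Fresno eliminated.
Round 3: Geneva 22, Chicago 40, Houston 32. Geneva eliminated.
Round 4: Chicago 62, Houston 32. Chicago has a majority (≥48).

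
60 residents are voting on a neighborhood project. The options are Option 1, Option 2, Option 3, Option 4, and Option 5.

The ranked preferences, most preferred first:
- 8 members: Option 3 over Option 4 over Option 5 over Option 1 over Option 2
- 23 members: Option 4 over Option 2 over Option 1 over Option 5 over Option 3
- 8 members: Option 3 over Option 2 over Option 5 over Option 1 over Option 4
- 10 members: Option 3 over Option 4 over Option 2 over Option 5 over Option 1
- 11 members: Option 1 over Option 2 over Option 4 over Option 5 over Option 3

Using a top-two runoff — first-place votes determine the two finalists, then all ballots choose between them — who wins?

Option 4

Round 1 first-place votes: Option 1 11, Option 2 0, Option 3 26, Option 4 23, Option 5 0. Option 3 and Option 4 advance.
Runoff: Option 3 is ranked above Option 4 on 26 ballots, Option 4 above Option 3 on 34.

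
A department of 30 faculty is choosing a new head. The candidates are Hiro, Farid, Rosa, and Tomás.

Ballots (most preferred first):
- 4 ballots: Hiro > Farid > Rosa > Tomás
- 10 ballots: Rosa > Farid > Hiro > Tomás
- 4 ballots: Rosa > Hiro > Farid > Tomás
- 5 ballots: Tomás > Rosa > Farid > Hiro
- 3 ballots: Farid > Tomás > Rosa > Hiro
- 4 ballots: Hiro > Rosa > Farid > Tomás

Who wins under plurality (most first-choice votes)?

Rosa

First-place votes: Hiro 8, Farid 3, Rosa 14, Tomás 5.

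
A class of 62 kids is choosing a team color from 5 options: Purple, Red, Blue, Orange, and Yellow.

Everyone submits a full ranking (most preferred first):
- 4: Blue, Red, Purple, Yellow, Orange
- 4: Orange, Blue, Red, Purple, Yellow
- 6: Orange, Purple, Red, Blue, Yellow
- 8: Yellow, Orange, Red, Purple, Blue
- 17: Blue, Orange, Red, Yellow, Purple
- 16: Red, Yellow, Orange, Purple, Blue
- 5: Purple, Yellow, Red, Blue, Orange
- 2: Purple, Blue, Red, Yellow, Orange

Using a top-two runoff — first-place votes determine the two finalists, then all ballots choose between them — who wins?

Red

Round 1 first-place votes: Purple 7, Red 16, Blue 21, Orange 10, Yellow 8. Blue and Red advance.
Runoff: Blue is ranked above Red on 27 ballots, Red above Blue on 35.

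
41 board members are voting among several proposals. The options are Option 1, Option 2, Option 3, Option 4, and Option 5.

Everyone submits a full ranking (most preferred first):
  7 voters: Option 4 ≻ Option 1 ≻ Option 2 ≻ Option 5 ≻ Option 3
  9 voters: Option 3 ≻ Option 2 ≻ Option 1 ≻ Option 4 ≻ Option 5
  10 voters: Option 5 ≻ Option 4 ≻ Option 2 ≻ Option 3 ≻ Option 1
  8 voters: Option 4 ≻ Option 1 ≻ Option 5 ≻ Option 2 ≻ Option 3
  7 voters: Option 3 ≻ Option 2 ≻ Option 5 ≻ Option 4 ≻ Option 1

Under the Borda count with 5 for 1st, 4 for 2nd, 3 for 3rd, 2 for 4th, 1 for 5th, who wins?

Option 4

Option 1: 7×4 + 9×3 + 10×1 + 8×4 + 7×1 = 104
Option 2: 7×3 + 9×4 + 10×3 + 8×2 + 7×4 = 131
Option 3: 7×1 + 9×5 + 10×2 + 8×1 + 7×5 = 115
Option 4: 7×5 + 9×2 + 10×4 + 8×5 + 7×2 = 147
Option 5: 7×2 + 9×1 + 10×5 + 8×3 + 7×3 = 118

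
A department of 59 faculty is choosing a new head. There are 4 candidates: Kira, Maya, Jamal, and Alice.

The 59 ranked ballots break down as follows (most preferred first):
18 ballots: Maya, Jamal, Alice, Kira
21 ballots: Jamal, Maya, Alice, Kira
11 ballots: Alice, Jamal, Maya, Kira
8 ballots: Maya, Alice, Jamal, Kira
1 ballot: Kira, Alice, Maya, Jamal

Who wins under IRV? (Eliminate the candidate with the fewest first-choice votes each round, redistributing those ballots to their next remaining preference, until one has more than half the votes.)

Jamal

Round 1: Kira 1, Maya 26, Jamal 21, Alice 11. Kira eliminated.
Round 2: Maya 26, Jamal 21, Alice 12. Alice eliminated.
Round 3: Maya 27, Jamal 32. Jamal has a majority (≥30).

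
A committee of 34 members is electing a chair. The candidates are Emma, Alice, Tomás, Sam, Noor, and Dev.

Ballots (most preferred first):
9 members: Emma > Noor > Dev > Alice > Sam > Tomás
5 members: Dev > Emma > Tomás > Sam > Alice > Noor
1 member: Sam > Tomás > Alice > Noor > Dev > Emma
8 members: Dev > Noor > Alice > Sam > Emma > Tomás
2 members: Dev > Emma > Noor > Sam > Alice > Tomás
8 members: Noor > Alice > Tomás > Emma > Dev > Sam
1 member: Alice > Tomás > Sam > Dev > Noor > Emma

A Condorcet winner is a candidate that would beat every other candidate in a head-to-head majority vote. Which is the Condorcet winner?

Noor vs Emma: 18–16
Noor vs Alice: 27–7
Noor vs Tomás: 27–7
Noor vs Sam: 27–7
Noor vs Dev: 18–16
Noor beats every other candidate.

Noor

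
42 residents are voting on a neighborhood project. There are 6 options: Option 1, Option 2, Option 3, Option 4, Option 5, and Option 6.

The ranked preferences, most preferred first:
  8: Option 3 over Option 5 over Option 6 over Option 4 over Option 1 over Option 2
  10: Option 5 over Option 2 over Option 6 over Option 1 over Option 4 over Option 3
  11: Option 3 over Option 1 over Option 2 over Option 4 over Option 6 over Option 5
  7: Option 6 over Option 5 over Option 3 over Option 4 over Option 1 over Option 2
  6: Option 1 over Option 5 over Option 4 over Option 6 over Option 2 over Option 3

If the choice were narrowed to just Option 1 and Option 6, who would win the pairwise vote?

Option 6

Option 1 is ranked above Option 6 on 17 ballots; Option 6 above Option 1 on 25.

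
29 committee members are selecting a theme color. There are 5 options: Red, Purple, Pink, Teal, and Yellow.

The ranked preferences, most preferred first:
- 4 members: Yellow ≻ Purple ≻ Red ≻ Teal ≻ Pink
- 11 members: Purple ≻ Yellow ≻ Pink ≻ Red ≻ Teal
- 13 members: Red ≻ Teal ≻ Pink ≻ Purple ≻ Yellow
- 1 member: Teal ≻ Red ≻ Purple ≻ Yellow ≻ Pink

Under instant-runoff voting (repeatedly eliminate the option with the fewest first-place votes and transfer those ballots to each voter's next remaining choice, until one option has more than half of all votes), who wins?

Purple

Round 1: Red 13, Purple 11, Pink 0, Teal 1, Yellow 4. Pink eliminated.
Round 2: Red 13, Purple 11, Teal 1, Yellow 4. Teal eliminated.
Round 3: Red 14, Purple 11, Yellow 4. Yellow eliminated.
Round 4: Red 14, Purple 15. Purple has a majority (≥15).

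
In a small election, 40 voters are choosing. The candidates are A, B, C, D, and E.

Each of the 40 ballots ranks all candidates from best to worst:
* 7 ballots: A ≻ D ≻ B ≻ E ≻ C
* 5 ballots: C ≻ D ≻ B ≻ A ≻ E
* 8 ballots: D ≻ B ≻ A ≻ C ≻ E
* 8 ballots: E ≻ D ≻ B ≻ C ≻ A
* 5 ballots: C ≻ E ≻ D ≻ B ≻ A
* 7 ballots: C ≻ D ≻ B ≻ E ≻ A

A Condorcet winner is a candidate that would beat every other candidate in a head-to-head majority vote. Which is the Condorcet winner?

D

D vs A: 33–7
D vs B: 40–0
D vs C: 23–17
D vs E: 27–13
D beats every other candidate.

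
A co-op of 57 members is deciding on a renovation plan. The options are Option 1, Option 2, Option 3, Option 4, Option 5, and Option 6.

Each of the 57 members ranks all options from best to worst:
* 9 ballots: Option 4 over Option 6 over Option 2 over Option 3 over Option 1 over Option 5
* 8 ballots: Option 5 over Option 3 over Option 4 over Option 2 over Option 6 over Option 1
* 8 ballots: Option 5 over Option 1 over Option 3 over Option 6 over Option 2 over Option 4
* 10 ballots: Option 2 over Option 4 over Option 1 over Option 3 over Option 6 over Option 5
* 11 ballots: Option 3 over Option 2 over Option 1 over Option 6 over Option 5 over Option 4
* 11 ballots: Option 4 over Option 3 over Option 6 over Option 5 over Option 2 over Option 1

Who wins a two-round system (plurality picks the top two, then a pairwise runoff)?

Round 1 first-place votes: Option 1 0, Option 2 10, Option 3 11, Option 4 20, Option 5 16, Option 6 0. Option 4 and Option 5 advance.
Runoff: Option 4 is ranked above Option 5 on 30 ballots, Option 5 above Option 4 on 27.

Option 4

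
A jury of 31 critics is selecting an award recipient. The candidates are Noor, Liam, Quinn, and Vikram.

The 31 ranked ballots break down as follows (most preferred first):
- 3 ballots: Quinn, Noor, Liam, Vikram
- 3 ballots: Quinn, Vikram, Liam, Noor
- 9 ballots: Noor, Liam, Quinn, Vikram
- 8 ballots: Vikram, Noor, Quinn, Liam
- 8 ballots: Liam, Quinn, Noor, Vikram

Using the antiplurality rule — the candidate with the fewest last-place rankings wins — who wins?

Last-place votes: Noor 3, Liam 8, Quinn 0, Vikram 20.

Quinn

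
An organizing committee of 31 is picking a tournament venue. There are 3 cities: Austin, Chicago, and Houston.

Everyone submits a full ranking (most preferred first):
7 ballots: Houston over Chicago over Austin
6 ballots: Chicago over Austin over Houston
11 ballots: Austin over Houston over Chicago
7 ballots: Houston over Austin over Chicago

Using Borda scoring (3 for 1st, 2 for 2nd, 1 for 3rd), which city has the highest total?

Austin: 7×1 + 6×2 + 11×3 + 7×2 = 66
Chicago: 7×2 + 6×3 + 11×1 + 7×1 = 50
Houston: 7×3 + 6×1 + 11×2 + 7×3 = 70

Houston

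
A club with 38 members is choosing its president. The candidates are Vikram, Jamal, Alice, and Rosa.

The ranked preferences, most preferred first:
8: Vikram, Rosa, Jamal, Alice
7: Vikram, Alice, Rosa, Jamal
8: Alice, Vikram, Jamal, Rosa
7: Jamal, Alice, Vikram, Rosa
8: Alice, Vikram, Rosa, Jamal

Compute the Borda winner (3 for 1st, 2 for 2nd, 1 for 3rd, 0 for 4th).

Vikram

Vikram: 8×3 + 7×3 + 8×2 + 7×1 + 8×2 = 84
Jamal: 8×1 + 7×0 + 8×1 + 7×3 + 8×0 = 37
Alice: 8×0 + 7×2 + 8×3 + 7×2 + 8×3 = 76
Rosa: 8×2 + 7×1 + 8×0 + 7×0 + 8×1 = 31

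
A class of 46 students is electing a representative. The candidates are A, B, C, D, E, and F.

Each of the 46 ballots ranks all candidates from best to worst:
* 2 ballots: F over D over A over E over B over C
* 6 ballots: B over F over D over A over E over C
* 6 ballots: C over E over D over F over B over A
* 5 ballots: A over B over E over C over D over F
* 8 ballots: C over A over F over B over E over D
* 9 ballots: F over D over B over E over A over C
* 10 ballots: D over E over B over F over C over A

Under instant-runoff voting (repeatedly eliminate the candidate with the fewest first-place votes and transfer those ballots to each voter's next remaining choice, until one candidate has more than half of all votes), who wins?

B

Round 1: A 5, B 6, C 14, D 10, E 0, F 11. E eliminated.
Round 2: A 5, B 6, C 14, D 10, F 11. A eliminated.
Round 3: B 11, C 14, D 10, F 11. D eliminated.
Round 4: B 21, C 14, F 11. F eliminated.
Round 5: B 32, C 14. B has a majority (≥24).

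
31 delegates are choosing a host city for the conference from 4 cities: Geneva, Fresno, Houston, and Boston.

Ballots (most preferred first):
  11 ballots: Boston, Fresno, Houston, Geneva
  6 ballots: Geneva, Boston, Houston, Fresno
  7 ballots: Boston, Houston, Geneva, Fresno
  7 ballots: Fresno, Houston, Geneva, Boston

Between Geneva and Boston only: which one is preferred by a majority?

Geneva is ranked above Boston on 13 ballots; Boston above Geneva on 18.

Boston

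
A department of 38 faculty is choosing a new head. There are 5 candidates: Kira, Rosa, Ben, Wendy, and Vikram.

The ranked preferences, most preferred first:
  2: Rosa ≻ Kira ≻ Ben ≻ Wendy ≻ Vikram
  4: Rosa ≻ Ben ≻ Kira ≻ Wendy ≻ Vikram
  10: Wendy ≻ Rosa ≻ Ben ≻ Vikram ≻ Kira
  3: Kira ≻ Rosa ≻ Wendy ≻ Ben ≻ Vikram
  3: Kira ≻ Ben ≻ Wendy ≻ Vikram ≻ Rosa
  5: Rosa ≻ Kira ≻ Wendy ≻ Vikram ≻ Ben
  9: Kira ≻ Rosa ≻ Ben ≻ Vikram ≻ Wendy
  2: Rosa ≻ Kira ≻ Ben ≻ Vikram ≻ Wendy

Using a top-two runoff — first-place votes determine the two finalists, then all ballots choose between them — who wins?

Rosa

Round 1 first-place votes: Kira 15, Rosa 13, Ben 0, Wendy 10, Vikram 0. Kira and Rosa advance.
Runoff: Kira is ranked above Rosa on 15 ballots, Rosa above Kira on 23.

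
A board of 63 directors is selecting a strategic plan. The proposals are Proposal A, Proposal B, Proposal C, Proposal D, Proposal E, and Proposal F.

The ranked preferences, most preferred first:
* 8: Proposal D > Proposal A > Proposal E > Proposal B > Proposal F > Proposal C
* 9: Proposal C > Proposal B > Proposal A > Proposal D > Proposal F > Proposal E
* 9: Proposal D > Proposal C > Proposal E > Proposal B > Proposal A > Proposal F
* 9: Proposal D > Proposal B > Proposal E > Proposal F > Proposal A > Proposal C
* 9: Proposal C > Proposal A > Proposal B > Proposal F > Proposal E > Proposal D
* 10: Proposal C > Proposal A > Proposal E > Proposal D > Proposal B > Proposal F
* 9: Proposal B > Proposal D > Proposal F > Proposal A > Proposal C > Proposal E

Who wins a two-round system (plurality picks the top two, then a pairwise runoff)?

Proposal D

Round 1 first-place votes: Proposal A 0, Proposal B 9, Proposal C 28, Proposal D 26, Proposal E 0, Proposal F 0. Proposal C and Proposal D advance.
Runoff: Proposal C is ranked above Proposal D on 28 ballots, Proposal D above Proposal C on 35.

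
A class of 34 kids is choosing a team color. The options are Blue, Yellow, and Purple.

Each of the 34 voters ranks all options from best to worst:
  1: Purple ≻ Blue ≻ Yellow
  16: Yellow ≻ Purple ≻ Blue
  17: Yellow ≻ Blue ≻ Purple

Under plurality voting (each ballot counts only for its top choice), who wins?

Yellow

First-place votes: Blue 0, Yellow 33, Purple 1.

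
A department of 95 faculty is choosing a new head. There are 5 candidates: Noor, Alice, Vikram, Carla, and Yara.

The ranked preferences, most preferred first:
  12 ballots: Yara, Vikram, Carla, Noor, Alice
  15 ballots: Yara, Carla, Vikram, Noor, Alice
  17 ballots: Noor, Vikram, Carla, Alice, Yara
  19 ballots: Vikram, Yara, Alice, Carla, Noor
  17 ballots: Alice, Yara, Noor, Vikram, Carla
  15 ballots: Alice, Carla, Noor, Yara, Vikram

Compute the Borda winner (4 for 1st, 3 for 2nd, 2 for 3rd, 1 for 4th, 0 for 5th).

Yara

Noor: 12×1 + 15×1 + 17×4 + 19×0 + 17×2 + 15×2 = 159
Alice: 12×0 + 15×0 + 17×1 + 19×2 + 17×4 + 15×4 = 183
Vikram: 12×3 + 15×2 + 17×3 + 19×4 + 17×1 + 15×0 = 210
Carla: 12×2 + 15×3 + 17×2 + 19×1 + 17×0 + 15×3 = 167
Yara: 12×4 + 15×4 + 17×0 + 19×3 + 17×3 + 15×1 = 231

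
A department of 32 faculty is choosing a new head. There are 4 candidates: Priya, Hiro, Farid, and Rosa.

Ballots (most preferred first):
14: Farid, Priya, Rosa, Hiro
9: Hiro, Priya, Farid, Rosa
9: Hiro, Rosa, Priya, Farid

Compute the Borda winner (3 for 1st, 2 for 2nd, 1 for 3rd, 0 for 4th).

Priya

Priya: 14×2 + 9×2 + 9×1 = 55
Hiro: 14×0 + 9×3 + 9×3 = 54
Farid: 14×3 + 9×1 + 9×0 = 51
Rosa: 14×1 + 9×0 + 9×2 = 32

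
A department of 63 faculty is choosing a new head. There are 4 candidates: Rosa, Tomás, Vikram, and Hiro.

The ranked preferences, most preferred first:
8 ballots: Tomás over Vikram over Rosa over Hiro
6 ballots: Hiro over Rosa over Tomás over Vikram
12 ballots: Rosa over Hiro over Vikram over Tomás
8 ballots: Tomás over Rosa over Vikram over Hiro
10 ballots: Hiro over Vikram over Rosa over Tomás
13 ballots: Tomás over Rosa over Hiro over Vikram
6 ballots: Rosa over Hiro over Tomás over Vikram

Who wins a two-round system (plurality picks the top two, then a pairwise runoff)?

Rosa

Round 1 first-place votes: Rosa 18, Tomás 29, Vikram 0, Hiro 16. Tomás and Rosa advance.
Runoff: Tomás is ranked above Rosa on 29 ballots, Rosa above Tomás on 34.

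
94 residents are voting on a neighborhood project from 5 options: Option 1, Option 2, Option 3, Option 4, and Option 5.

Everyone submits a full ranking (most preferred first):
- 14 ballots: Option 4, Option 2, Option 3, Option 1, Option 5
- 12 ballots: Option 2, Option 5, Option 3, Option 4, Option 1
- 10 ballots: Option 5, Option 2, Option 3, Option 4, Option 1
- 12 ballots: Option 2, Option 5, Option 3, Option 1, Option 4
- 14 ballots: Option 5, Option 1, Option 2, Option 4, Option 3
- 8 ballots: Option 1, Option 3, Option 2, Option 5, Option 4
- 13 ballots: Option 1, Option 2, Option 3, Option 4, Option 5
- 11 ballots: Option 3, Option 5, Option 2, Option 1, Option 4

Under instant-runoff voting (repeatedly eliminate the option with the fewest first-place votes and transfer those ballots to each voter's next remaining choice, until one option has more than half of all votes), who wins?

Option 2

Round 1: Option 1 21, Option 2 24, Option 3 11, Option 4 14, Option 5 24. Option 3 eliminated.
Round 2: Option 1 21, Option 2 24, Option 4 14, Option 5 35. Option 4 eliminated.
Round 3: Option 1 21, Option 2 38, Option 5 35. Option 1 eliminated.
Round 4: Option 2 59, Option 5 35. Option 2 has a majority (≥48).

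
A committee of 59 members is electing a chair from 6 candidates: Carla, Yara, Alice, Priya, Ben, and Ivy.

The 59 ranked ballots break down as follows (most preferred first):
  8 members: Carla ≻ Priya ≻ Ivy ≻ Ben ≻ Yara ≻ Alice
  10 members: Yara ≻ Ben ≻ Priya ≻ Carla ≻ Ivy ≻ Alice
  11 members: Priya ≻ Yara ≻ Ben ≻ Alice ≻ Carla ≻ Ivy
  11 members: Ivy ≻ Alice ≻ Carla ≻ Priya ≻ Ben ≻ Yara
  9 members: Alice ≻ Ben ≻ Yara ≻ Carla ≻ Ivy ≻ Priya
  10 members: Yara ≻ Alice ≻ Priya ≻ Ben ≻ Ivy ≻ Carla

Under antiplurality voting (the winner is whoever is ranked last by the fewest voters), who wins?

Last-place votes: Carla 10, Yara 11, Alice 18, Priya 9, Ben 0, Ivy 11.

Ben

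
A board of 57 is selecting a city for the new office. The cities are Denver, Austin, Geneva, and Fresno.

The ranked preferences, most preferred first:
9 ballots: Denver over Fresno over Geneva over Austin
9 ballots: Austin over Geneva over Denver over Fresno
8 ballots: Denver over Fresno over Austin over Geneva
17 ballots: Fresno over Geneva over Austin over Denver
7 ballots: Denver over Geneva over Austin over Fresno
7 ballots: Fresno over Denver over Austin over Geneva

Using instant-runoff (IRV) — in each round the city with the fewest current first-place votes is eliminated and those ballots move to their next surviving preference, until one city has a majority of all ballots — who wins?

Denver

Round 1: Denver 24, Austin 9, Geneva 0, Fresno 24. Geneva eliminated.
Round 2: Denver 24, Austin 9, Fresno 24. Austin eliminated.
Round 3: Denver 33, Fresno 24. Denver has a majority (≥29).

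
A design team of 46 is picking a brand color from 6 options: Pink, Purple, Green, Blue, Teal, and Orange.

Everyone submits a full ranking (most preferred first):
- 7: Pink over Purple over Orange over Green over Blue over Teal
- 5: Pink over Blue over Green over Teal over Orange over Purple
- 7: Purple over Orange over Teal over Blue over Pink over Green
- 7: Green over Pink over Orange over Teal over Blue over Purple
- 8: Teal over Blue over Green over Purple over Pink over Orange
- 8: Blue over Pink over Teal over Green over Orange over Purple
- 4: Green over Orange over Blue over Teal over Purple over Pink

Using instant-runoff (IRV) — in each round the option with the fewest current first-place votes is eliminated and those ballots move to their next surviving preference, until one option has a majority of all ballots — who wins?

Round 1: Pink 12, Purple 7, Green 11, Blue 8, Teal 8, Orange 0. Orange eliminated.
Round 2: Pink 12, Purple 7, Green 11, Blue 8, Teal 8. Purple eliminated.
Round 3: Pink 12, Green 11, Blue 8, Teal 15. Blue eliminated.
Round 4: Pink 20, Green 11, Teal 15. Green eliminated.
Round 5: Pink 27, Teal 19. Pink has a majority (≥24).

Pink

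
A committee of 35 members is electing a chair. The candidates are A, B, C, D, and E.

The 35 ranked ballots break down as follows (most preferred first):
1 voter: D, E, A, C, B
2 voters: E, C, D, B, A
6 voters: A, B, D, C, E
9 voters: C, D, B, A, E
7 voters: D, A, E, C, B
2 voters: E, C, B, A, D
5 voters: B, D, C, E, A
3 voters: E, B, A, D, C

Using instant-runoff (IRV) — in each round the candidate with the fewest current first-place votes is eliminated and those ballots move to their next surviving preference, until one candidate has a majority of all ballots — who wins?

D

Round 1: A 6, B 5, C 9, D 8, E 7. B eliminated.
Round 2: A 6, C 9, D 13, E 7. A eliminated.
Round 3: C 9, D 19, E 7. D has a majority (≥18).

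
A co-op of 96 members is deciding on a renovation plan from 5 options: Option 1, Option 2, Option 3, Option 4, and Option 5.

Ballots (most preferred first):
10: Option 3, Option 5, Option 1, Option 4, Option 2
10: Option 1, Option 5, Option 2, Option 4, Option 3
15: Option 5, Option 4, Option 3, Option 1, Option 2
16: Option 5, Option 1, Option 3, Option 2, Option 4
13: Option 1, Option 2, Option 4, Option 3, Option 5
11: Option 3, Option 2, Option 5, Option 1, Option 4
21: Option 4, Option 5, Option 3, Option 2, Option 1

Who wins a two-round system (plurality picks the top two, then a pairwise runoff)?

Option 5

Round 1 first-place votes: Option 1 23, Option 2 0, Option 3 21, Option 4 21, Option 5 31. Option 5 and Option 1 advance.
Runoff: Option 5 is ranked above Option 1 on 73 ballots, Option 1 above Option 5 on 23.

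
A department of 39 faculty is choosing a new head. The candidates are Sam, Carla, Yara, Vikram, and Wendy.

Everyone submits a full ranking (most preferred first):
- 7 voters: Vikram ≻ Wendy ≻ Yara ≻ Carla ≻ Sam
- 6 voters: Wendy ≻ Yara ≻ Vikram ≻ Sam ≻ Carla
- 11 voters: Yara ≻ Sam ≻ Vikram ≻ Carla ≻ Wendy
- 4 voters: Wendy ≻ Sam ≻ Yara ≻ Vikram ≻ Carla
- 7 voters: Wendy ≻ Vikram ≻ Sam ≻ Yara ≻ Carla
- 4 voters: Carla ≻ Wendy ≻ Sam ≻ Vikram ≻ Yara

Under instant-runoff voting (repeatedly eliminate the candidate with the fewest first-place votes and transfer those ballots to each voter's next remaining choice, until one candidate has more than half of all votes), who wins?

Wendy

Round 1: Sam 0, Carla 4, Yara 11, Vikram 7, Wendy 17. Sam eliminated.
Round 2: Carla 4, Yara 11, Vikram 7, Wendy 17. Carla eliminated.
Round 3: Yara 11, Vikram 7, Wendy 21. Wendy has a majority (≥20).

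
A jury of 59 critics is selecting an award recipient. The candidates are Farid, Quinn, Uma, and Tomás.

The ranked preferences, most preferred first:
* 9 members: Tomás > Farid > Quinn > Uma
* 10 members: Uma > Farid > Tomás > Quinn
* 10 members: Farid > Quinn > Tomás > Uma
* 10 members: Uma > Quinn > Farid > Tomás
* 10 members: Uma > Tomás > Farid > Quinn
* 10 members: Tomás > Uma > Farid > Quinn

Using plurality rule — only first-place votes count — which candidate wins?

First-place votes: Farid 10, Quinn 0, Uma 30, Tomás 19.

Uma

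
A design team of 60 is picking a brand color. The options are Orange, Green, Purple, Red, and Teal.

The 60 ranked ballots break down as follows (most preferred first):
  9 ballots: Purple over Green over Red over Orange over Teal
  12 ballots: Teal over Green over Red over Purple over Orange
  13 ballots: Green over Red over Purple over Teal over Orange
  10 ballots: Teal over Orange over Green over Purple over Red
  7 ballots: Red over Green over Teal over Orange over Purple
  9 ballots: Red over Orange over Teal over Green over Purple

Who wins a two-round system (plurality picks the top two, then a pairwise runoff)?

Round 1 first-place votes: Orange 0, Green 13, Purple 9, Red 16, Teal 22. Teal and Red advance.
Runoff: Teal is ranked above Red on 22 ballots, Red above Teal on 38.

Red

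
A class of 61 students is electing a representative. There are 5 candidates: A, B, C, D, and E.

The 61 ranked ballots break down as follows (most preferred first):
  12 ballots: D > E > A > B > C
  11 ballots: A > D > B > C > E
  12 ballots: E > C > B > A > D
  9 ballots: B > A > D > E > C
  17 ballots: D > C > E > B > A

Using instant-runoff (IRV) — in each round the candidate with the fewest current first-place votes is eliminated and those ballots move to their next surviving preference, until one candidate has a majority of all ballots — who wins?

Round 1: A 11, B 9, C 0, D 29, E 12. C eliminated.
Round 2: A 11, B 9, D 29, E 12. B eliminated.
Round 3: A 20, D 29, E 12. E eliminated.
Round 4: A 32, D 29. A has a majority (≥31).

A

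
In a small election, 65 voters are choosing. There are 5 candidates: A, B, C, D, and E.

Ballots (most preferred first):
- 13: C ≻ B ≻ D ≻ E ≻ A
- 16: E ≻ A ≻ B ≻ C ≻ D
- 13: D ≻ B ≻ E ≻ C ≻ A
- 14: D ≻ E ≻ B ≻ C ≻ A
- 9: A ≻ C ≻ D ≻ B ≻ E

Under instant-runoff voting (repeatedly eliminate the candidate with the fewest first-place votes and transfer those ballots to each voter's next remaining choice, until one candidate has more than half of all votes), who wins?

Round 1: A 9, B 0, C 13, D 27, E 16. B eliminated.
Round 2: A 9, C 13, D 27, E 16. A eliminated.
Round 3: C 22, D 27, E 16. E eliminated.
Round 4: C 38, D 27. C has a majority (≥33).

C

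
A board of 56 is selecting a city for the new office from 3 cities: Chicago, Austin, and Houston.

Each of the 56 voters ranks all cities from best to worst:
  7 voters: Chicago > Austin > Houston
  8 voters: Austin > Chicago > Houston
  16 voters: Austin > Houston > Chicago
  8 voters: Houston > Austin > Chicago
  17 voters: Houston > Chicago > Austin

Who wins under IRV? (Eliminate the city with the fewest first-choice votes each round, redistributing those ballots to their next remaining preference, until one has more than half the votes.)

Round 1: Chicago 7, Austin 24, Houston 25. Chicago eliminated.
Round 2: Austin 31, Houston 25. Austin has a majority (≥29).

Austin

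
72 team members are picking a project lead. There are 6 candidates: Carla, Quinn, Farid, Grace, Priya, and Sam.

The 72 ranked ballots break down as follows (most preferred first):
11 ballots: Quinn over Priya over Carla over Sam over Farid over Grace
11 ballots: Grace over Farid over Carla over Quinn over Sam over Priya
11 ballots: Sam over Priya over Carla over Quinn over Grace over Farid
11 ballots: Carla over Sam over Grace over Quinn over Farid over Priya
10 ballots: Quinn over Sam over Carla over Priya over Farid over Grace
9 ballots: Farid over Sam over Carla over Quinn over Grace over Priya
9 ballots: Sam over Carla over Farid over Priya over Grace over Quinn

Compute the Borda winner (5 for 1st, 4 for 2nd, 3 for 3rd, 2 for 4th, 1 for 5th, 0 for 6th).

Sam

Carla: 11×3 + 11×3 + 11×3 + 11×5 + 10×3 + 9×3 + 9×4 = 247
Quinn: 11×5 + 11×2 + 11×2 + 11×2 + 10×5 + 9×2 + 9×0 = 189
Farid: 11×1 + 11×4 + 11×0 + 11×1 + 10×1 + 9×5 + 9×3 = 148
Grace: 11×0 + 11×5 + 11×1 + 11×3 + 10×0 + 9×1 + 9×1 = 117
Priya: 11×4 + 11×0 + 11×4 + 11×0 + 10×2 + 9×0 + 9×2 = 126
Sam: 11×2 + 11×1 + 11×5 + 11×4 + 10×4 + 9×4 + 9×5 = 253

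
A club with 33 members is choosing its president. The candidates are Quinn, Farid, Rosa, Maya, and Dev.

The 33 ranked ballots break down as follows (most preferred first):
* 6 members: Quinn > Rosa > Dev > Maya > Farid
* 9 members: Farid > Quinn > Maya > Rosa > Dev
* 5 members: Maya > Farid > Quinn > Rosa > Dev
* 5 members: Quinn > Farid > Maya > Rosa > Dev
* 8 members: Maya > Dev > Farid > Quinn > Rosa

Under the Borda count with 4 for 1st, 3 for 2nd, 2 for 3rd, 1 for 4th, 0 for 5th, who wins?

Quinn

Quinn: 6×4 + 9×3 + 5×2 + 5×4 + 8×1 = 89
Farid: 6×0 + 9×4 + 5×3 + 5×3 + 8×2 = 82
Rosa: 6×3 + 9×1 + 5×1 + 5×1 + 8×0 = 37
Maya: 6×1 + 9×2 + 5×4 + 5×2 + 8×4 = 86
Dev: 6×2 + 9×0 + 5×0 + 5×0 + 8×3 = 36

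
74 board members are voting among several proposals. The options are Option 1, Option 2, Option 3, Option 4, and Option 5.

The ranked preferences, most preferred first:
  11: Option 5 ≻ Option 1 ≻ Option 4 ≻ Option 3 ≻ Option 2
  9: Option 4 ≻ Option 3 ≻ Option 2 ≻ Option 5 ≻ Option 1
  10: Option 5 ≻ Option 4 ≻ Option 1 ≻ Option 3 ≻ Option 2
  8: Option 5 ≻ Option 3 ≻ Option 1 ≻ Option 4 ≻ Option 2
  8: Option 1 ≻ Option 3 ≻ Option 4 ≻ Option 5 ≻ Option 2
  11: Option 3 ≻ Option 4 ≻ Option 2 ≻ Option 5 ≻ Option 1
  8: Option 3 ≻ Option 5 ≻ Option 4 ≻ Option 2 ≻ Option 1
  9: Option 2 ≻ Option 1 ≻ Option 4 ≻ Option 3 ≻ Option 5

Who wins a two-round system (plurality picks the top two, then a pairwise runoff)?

Option 3

Round 1 first-place votes: Option 1 8, Option 2 9, Option 3 19, Option 4 9, Option 5 29. Option 5 and Option 3 advance.
Runoff: Option 5 is ranked above Option 3 on 29 ballots, Option 3 above Option 5 on 45.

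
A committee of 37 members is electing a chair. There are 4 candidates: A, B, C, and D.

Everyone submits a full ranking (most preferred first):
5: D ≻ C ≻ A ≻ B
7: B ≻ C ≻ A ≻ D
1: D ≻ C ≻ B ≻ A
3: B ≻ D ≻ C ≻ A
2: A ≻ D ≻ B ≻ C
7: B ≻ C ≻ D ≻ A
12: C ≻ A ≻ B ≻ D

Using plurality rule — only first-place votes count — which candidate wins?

First-place votes: A 2, B 17, C 12, D 6.

B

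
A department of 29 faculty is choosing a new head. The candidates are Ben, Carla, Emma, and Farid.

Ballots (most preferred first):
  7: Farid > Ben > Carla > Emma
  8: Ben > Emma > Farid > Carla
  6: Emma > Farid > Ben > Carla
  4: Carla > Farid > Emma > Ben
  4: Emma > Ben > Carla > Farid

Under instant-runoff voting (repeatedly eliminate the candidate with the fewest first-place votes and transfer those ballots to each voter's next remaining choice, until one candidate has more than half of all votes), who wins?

Round 1: Ben 8, Carla 4, Emma 10, Farid 7. Carla eliminated.
Round 2: Ben 8, Emma 10, Farid 11. Ben eliminated.
Round 3: Emma 18, Farid 11. Emma has a majority (≥15).

Emma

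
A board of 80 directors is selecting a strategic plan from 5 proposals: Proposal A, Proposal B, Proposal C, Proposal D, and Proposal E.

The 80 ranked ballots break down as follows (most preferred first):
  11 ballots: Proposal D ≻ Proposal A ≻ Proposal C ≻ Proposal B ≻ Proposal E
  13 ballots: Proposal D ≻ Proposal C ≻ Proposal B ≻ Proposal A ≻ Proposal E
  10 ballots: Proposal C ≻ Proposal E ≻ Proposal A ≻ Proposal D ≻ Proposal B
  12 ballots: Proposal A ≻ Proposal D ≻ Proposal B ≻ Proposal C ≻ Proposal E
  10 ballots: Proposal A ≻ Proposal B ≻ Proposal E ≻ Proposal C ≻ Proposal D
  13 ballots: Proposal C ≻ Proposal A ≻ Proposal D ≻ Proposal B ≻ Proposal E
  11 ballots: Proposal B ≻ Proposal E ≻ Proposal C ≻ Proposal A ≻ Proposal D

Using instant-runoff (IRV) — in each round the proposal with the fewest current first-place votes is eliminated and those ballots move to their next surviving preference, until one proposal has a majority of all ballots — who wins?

Proposal C

Round 1: Proposal A 22, Proposal B 11, Proposal C 23, Proposal D 24, Proposal E 0. Proposal E eliminated.
Round 2: Proposal A 22, Proposal B 11, Proposal C 23, Proposal D 24. Proposal B eliminated.
Round 3: Proposal A 22, Proposal C 34, Proposal D 24. Proposal A eliminated.
Round 4: Proposal C 44, Proposal D 36. Proposal C has a majority (≥41).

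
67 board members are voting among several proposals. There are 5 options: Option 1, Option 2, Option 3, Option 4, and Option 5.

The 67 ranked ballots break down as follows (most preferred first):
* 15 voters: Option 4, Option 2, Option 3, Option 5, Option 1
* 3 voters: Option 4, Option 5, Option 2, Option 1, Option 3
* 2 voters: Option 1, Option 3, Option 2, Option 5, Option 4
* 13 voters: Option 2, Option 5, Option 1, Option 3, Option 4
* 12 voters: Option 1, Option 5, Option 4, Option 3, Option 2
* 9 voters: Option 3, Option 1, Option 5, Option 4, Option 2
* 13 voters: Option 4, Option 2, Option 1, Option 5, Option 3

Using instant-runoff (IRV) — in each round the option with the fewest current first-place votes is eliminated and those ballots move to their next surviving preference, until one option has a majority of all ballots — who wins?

Option 1

Round 1: Option 1 14, Option 2 13, Option 3 9, Option 4 31, Option 5 0. Option 5 eliminated.
Round 2: Option 1 14, Option 2 13, Option 3 9, Option 4 31. Option 3 eliminated.
Round 3: Option 1 23, Option 2 13, Option 4 31. Option 2 eliminated.
Round 4: Option 1 36, Option 4 31. Option 1 has a majority (≥34).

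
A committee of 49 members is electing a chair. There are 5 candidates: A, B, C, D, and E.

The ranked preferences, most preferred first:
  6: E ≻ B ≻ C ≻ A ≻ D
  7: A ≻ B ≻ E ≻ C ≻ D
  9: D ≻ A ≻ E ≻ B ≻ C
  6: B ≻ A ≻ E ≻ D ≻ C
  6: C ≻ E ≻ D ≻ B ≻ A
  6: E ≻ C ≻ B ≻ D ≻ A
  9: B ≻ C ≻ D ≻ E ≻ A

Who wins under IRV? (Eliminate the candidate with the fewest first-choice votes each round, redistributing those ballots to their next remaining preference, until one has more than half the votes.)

E

Round 1: A 7, B 15, C 6, D 9, E 12. C eliminated.
Round 2: A 7, B 15, D 9, E 18. A eliminated.
Round 3: B 22, D 9, E 18. D eliminated.
Round 4: B 22, E 27. E has a majority (≥25).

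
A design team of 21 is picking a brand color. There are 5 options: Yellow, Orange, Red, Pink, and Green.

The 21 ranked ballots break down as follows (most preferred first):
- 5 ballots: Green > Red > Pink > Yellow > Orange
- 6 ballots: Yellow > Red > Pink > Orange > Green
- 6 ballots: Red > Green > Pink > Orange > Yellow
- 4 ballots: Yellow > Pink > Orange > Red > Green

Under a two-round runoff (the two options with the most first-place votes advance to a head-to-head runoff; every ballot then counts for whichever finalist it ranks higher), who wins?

Round 1 first-place votes: Yellow 10, Orange 0, Red 6, Pink 0, Green 5. Yellow and Red advance.
Runoff: Yellow is ranked above Red on 10 ballots, Red above Yellow on 11.

Red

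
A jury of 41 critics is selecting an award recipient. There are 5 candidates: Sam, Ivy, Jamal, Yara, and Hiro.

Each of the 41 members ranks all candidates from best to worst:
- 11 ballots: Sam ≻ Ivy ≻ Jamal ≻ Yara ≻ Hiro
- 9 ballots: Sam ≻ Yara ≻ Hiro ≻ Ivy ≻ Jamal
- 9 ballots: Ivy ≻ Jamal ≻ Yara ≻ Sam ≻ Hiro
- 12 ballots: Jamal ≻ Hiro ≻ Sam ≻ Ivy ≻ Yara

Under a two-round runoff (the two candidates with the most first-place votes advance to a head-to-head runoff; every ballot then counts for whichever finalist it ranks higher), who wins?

Jamal

Round 1 first-place votes: Sam 20, Ivy 9, Jamal 12, Yara 0, Hiro 0. Sam and Jamal advance.
Runoff: Sam is ranked above Jamal on 20 ballots, Jamal above Sam on 21.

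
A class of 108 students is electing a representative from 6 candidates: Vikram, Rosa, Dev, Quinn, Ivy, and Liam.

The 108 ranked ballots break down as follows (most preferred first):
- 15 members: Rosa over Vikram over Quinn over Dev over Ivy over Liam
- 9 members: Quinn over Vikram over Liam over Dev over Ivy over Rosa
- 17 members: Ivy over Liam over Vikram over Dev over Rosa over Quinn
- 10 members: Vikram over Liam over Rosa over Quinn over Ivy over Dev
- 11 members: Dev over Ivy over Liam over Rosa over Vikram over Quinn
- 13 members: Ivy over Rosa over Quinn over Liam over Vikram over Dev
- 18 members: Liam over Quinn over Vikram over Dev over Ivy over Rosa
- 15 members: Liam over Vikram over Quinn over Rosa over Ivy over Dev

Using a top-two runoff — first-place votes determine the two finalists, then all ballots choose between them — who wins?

Ivy

Round 1 first-place votes: Vikram 10, Rosa 15, Dev 11, Quinn 9, Ivy 30, Liam 33. Liam and Ivy advance.
Runoff: Liam is ranked above Ivy on 52 ballots, Ivy above Liam on 56.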